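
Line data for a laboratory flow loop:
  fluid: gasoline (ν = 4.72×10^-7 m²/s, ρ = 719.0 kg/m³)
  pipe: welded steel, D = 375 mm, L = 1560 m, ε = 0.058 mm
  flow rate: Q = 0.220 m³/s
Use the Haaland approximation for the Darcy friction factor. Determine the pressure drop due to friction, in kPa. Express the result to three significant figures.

V = 4Q/(πD²) = 4·0.220/(π·0.375²) = 1.992 m/s
Re = VD/ν = 1.992·0.375/4.72×10^-7 = 1.58×10^6 → turbulent
ε/D = 0.058/375 = 1.55×10^-4
Haaland: f = 0.01373
h_f = f(L/D)V²/(2g) = 0.01373·(1560/0.375)·1.992²/(2·9.81) = 11.55 m
Δp = ρg·h_f = 719.0·9.81·11.55 = 81.47 kPa

Δp ≈ 81.5 kPa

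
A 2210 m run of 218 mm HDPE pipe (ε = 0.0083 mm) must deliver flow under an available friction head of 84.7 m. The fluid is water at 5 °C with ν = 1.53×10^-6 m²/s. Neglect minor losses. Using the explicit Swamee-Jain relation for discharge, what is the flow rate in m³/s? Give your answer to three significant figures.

Swamee-Jain (Type II): Q = -0.965·√(gD⁵h_f/L)·ln[ε/(3.7D) + √(3.17ν²L/(gD³h_f))]
√(gD⁵h_f/L) = √(9.81·0.218⁵·84.7/2210) = 0.01361
ε/(3.7D) = 1.03×10^-5; √(3.17ν²L/(gD³h_f)) = 4.36×10^-5
Q = -0.965·0.01361·ln(5.394×10^-5) = 0.1290 m³/s
Check: V = 3.46 m/s, Re = 4.93×10^5, f = 0.01370, h_f = 84.6 m ≈ 84.7 m ✓

Q ≈ 0.129 m³/s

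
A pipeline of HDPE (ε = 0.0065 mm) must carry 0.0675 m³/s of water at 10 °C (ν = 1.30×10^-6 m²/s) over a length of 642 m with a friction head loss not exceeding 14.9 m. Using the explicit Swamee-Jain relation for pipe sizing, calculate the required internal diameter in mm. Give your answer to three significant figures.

Swamee-Jain (Type III): D = 0.66·[ε^1.25·(LQ²/(gh_f))^4.75 + ν·Q^9.4·(L/(gh_f))^5.2]^0.04
LQ²/(gh_f) = 0.02001; L/(gh_f) = 4.392
Term 1 = ε^1.25·(…)^4.75 = 2.80×10^-15; Term 2 = ν·Q^9.4·(…)^5.2 = 2.83×10^-14
D = 0.66·(2.80×10^-15 + 2.83×10^-14)^0.04 = 0.1902 m = 190 mm
Check: V = 2.38 m/s, Re = 3.48×10^5, f = 0.01441, h_f = 14.0 m ≈ 14.9 m ✓

D ≈ 190 mm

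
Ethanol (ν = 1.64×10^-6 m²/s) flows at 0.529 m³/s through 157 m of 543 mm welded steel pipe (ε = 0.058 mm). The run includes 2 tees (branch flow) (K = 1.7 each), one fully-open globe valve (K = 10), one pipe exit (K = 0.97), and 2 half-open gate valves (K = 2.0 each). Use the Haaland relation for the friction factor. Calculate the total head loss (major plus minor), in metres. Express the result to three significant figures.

V = 4Q/(πD²) = 2.284 m/s; V²/2g = 0.2660 m
Re = 7.56×10^5, ε/D = 1.07×10^-4 → f = 0.01375 (Haaland)
Major: h_f = f(L/D)·V²/2g = 0.01375·289.1·0.2660 = 1.057 m
Minor: ΣK = 18.4; h_m = ΣK·V²/2g = 4.886 m
Total H_L = 1.057 + 4.886 = 5.943 m

H_L ≈ 5.94 m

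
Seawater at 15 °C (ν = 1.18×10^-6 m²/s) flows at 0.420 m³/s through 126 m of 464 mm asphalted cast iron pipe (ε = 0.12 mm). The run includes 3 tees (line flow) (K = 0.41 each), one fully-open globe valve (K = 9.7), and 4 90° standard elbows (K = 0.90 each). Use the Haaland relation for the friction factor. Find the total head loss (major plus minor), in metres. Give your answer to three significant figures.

H_L ≈ 5.87 m

V = 4Q/(πD²) = 2.484 m/s; V²/2g = 0.3144 m
Re = 9.77×10^5, ε/D = 2.59×10^-4 → f = 0.01523 (Haaland)
Major: h_f = f(L/D)·V²/2g = 0.01523·271.6·0.3144 = 1.300 m
Minor: ΣK = 14.5; h_m = ΣK·V²/2g = 4.569 m
Total H_L = 1.300 + 4.569 = 5.869 m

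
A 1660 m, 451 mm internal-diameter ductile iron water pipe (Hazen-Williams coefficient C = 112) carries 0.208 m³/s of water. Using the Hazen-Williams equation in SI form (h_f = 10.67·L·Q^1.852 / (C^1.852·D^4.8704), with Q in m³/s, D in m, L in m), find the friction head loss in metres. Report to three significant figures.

h_f = 10.67·1660·0.208^1.852 / (112^1.852·0.451^4.8704) = 7.490 m

h_f ≈ 7.49 m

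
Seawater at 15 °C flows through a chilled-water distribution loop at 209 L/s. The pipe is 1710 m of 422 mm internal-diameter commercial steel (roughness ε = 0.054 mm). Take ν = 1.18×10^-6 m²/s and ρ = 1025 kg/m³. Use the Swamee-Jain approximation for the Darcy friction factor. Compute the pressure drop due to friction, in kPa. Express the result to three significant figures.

Δp ≈ 68.1 kPa

V = 4Q/(πD²) = 4·0.209/(π·0.422²) = 1.494 m/s
Re = VD/ν = 1.494·0.422/1.18×10^-6 = 5.34×10^5 → turbulent
ε/D = 0.054/422 = 1.28×10^-4
Swamee-Jain: f = 0.01468
h_f = f(L/D)V²/(2g) = 0.01468·(1710/0.422)·1.494²/(2·9.81) = 6.771 m
Δp = ρg·h_f = 1025·9.81·6.771 = 68.08 kPa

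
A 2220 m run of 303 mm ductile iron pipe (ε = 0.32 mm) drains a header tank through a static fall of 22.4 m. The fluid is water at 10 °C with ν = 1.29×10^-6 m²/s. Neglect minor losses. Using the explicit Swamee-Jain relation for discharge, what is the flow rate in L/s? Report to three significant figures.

Q ≈ 123 L/s

Swamee-Jain (Type II): Q = -0.965·√(gD⁵h_f/L)·ln[ε/(3.7D) + √(3.17ν²L/(gD³h_f))]
√(gD⁵h_f/L) = √(9.81·0.303⁵·22.4/2220) = 0.01590
ε/(3.7D) = 2.85×10^-4; √(3.17ν²L/(gD³h_f)) = 4.38×10^-5
Q = -0.965·0.01590·ln(3.292×10^-4) = 0.1230 m³/s
Check: V = 1.71 m/s, Re = 4.01×10^5, f = 0.02074, h_f = 22.6 m ≈ 22.4 m ✓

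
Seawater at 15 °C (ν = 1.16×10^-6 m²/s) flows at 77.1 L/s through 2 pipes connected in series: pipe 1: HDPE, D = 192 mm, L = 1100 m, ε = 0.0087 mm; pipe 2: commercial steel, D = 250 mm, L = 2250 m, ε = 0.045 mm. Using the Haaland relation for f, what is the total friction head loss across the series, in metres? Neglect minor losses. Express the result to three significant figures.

Pipe 1: V = 2.663 m/s, Re = 4.41×10^5, ε/D = 4.53×10^-5, f = 0.01387, h_1 = f(L/D)V²/2g = 28.72 m
Pipe 2: V = 1.571 m/s, Re = 3.39×10^5, ε/D = 1.80×10^-4, f = 0.01569, h_2 = f(L/D)V²/2g = 17.75 m
Series → Q common, losses add: H = Σh = 46.48 m

H ≈ 46.5 m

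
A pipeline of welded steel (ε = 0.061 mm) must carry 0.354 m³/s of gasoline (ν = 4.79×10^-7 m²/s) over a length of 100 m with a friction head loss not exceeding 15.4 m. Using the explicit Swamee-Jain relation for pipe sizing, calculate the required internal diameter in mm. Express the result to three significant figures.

Swamee-Jain (Type III): D = 0.66·[ε^1.25·(LQ²/(gh_f))^4.75 + ν·Q^9.4·(L/(gh_f))^5.2]^0.04
LQ²/(gh_f) = 0.08295; L/(gh_f) = 0.6619
Term 1 = ε^1.25·(…)^4.75 = 3.94×10^-11; Term 2 = ν·Q^9.4·(…)^5.2 = 3.23×10^-12
D = 0.66·(3.94×10^-11 + 3.23×10^-12)^0.04 = 0.2540 m = 254 mm
Check: V = 6.99 m/s, Re = 3.71×10^6, f = 0.01457, h_f = 14.3 m ≈ 15.4 m ✓

D ≈ 254 mm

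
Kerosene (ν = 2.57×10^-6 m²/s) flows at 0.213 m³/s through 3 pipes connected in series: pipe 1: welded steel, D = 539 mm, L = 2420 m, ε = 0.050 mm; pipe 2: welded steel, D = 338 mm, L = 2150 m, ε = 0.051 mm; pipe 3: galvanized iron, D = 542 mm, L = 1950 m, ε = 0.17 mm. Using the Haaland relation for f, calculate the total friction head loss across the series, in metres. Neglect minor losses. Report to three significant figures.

Pipe 1: V = 0.9335 m/s, Re = 1.96×10^5, ε/D = 9.28×10^-5, f = 0.01619, h_1 = f(L/D)V²/2g = 3.229 m
Pipe 2: V = 2.374 m/s, Re = 3.12×10^5, ε/D = 1.51×10^-4, f = 0.01559, h_2 = f(L/D)V²/2g = 28.48 m
Pipe 3: V = 0.9232 m/s, Re = 1.95×10^5, ε/D = 3.14×10^-4, f = 0.01764, h_3 = f(L/D)V²/2g = 2.757 m
Series → Q common, losses add: H = Σh = 34.47 m

H ≈ 34.5 m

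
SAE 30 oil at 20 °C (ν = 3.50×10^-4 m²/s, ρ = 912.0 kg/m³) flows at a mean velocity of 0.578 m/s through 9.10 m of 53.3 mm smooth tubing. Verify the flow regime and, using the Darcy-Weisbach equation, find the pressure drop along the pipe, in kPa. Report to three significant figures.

Re = VD/ν = 0.578·0.05330/3.50×10^-4 = 88.0 → laminar (Re < 2300)
f = 64/Re = 0.7271
h_f = f(L/D)V²/(2g) = 0.7271·(9.10/0.05330)·0.578²/(2·9.81) = 2.114 m
Δp = ρg·h_f = 912.0·9.81·2.114 = 18.91 kPa

Δp ≈ 18.9 kPa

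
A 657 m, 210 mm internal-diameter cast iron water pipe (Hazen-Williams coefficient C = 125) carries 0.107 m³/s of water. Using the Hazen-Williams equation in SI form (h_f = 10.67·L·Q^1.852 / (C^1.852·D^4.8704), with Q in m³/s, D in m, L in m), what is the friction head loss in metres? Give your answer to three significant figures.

h_f = 10.67·657·0.107^1.852 / (125^1.852·0.210^4.8704) = 29.22 m

h_f ≈ 29.2 m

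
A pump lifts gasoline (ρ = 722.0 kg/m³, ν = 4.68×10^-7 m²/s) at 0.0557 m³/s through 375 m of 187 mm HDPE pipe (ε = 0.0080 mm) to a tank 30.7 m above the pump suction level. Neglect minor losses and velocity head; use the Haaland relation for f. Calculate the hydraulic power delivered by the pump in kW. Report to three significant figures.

P_hyd ≈ 14.2 kW

V = 4Q/(πD²) = 2.028 m/s; Re = 8.10×10^5; ε/D = 4.28×10^-5; f = 0.01271
h_f = f(L/D)V²/2g = 5.345 m
Total head H = z + h_f = 30.7 + 5.345 = 36.04 m
P_hyd = ρgQH = 722.0·9.81·0.0557·36.04 = 14.22 kW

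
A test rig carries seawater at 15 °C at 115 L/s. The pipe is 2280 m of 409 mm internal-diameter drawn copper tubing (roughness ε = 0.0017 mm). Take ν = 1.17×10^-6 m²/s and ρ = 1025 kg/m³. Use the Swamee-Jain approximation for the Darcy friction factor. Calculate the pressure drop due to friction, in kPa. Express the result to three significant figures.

V = 4Q/(πD²) = 4·0.115/(π·0.409²) = 0.8753 m/s
Re = VD/ν = 0.8753·0.409/1.17×10^-6 = 3.06×10^5 → turbulent
ε/D = 0.0017/409 = 4.16×10^-6
Swamee-Jain: f = 0.01437
h_f = f(L/D)V²/(2g) = 0.01437·(2280/0.409)·0.8753²/(2·9.81) = 3.128 m
Δp = ρg·h_f = 1025·9.81·3.128 = 31.46 kPa

Δp ≈ 31.5 kPa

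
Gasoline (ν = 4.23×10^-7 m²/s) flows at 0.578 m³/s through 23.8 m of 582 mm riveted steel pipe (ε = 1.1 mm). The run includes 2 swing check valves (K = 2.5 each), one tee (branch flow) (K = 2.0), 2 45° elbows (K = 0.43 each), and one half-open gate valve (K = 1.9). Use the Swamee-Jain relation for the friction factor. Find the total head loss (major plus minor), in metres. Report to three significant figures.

H_L ≈ 2.58 m

V = 4Q/(πD²) = 2.173 m/s; V²/2g = 0.2406 m
Re = 2.99×10^6, ε/D = 0.00189 → f = 0.02317 (Swamee-Jain)
Major: h_f = f(L/D)·V²/2g = 0.02317·40.89·0.2406 = 0.2280 m
Minor: ΣK = 9.76; h_m = ΣK·V²/2g = 2.348 m
Total H_L = 0.2280 + 2.348 = 2.576 m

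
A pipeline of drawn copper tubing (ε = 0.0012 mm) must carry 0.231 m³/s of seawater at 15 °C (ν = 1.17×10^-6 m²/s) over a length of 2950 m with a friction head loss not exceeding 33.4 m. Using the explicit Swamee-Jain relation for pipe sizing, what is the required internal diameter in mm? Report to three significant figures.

D ≈ 348 mm

Swamee-Jain (Type III): D = 0.66·[ε^1.25·(LQ²/(gh_f))^4.75 + ν·Q^9.4·(L/(gh_f))^5.2]^0.04
LQ²/(gh_f) = 0.4804; L/(gh_f) = 9.003
Term 1 = ε^1.25·(…)^4.75 = 1.22×10^-9; Term 2 = ν·Q^9.4·(…)^5.2 = 1.12×10^-7
D = 0.66·(1.22×10^-9 + 1.12×10^-7)^0.04 = 0.3481 m = 348 mm
Check: V = 2.43 m/s, Re = 7.22×10^5, f = 0.01234, h_f = 31.4 m ≈ 33.4 m ✓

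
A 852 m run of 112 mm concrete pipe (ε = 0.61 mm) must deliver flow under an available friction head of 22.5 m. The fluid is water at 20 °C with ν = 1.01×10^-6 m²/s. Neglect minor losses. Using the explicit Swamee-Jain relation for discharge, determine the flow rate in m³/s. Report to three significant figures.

Swamee-Jain (Type II): Q = -0.965·√(gD⁵h_f/L)·ln[ε/(3.7D) + √(3.17ν²L/(gD³h_f))]
√(gD⁵h_f/L) = √(9.81·0.112⁵·22.5/852) = 0.002137
ε/(3.7D) = 0.00147; √(3.17ν²L/(gD³h_f)) = 9.43×10^-5
Q = -0.965·0.002137·ln(0.001566) = 0.01332 m³/s
Check: V = 1.35 m/s, Re = 1.50×10^5, f = 0.03197, h_f = 22.7 m ≈ 22.5 m ✓

Q ≈ 0.0133 m³/s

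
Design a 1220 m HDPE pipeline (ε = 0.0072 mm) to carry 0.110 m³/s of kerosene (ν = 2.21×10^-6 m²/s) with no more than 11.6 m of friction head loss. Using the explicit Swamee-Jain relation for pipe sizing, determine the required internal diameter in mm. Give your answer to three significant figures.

D ≈ 281 mm

Swamee-Jain (Type III): D = 0.66·[ε^1.25·(LQ²/(gh_f))^4.75 + ν·Q^9.4·(L/(gh_f))^5.2]^0.04
LQ²/(gh_f) = 0.1297; L/(gh_f) = 10.72
Term 1 = ε^1.25·(…)^4.75 = 2.28×10^-11; Term 2 = ν·Q^9.4·(…)^5.2 = 4.91×10^-10
D = 0.66·(2.28×10^-11 + 4.91×10^-10)^0.04 = 0.2805 m = 281 mm
Check: V = 1.78 m/s, Re = 2.26×10^5, f = 0.01542, h_f = 10.8 m ≈ 11.6 m ✓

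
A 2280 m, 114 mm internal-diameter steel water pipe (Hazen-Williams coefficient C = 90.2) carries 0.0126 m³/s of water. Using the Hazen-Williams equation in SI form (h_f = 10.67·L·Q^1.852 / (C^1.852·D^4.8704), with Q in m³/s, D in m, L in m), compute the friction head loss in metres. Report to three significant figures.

h_f = 10.67·2280·0.0126^1.852 / (90.2^1.852·0.114^4.8704) = 69.21 m

h_f ≈ 69.2 m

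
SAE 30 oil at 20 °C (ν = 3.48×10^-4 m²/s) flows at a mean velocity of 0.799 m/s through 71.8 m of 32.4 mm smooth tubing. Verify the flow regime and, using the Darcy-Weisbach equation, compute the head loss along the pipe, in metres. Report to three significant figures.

h_f ≈ 62.0 m

Re = VD/ν = 0.799·0.03240/3.48×10^-4 = 74.4 → laminar (Re < 2300)
f = 64/Re = 0.8603
h_f = f(L/D)V²/(2g) = 0.8603·(71.8/0.03240)·0.799²/(2·9.81) = 62.04 m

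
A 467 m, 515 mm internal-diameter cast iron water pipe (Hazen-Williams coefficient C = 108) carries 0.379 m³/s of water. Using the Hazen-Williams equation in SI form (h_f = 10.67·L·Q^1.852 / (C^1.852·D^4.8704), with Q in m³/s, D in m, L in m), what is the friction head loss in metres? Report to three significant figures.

h_f ≈ 3.59 m

h_f = 10.67·467·0.379^1.852 / (108^1.852·0.515^4.8704) = 3.588 m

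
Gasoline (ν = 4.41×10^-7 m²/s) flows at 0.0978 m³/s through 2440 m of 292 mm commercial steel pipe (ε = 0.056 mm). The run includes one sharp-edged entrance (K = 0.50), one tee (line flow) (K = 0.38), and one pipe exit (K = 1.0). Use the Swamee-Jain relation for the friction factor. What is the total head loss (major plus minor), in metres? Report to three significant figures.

H_L ≈ 13.6 m

V = 4Q/(πD²) = 1.460 m/s; V²/2g = 0.1087 m
Re = 9.67×10^5, ε/D = 1.92×10^-4 → f = 0.01471 (Swamee-Jain)
Major: h_f = f(L/D)·V²/2g = 0.01471·8356·0.1087 = 13.36 m
Minor: ΣK = 1.88; h_m = ΣK·V²/2g = 0.2044 m
Total H_L = 13.36 + 0.2044 = 13.57 m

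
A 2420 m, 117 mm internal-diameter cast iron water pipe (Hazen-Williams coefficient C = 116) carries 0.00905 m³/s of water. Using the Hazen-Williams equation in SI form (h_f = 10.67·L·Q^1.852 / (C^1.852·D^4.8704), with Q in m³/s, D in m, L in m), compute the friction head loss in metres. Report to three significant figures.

h_f = 10.67·2420·0.00905^1.852 / (116^1.852·0.117^4.8704) = 22.01 m

h_f ≈ 22.0 m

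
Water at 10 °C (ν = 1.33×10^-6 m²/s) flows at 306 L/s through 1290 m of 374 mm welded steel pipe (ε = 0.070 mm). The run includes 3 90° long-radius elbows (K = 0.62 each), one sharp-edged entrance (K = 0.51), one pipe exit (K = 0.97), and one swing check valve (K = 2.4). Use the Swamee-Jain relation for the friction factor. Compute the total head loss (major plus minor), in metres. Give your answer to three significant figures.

H_L ≈ 22.5 m

V = 4Q/(πD²) = 2.785 m/s; V²/2g = 0.3954 m
Re = 7.83×10^5, ε/D = 1.87×10^-4 → f = 0.01486 (Swamee-Jain)
Major: h_f = f(L/D)·V²/2g = 0.01486·3449·0.3954 = 20.26 m
Minor: ΣK = 5.74; h_m = ΣK·V²/2g = 2.270 m
Total H_L = 20.26 + 2.270 = 22.53 m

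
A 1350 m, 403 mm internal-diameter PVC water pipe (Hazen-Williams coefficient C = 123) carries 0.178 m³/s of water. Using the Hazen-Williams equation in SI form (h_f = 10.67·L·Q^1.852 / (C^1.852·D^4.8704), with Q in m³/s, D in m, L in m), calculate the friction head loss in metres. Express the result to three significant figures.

h_f = 10.67·1350·0.178^1.852 / (123^1.852·0.403^4.8704) = 6.639 m

h_f ≈ 6.64 m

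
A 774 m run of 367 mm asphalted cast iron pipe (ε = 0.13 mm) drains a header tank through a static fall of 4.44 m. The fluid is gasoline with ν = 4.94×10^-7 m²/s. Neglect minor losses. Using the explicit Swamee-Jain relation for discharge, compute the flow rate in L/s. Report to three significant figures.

Swamee-Jain (Type II): Q = -0.965·√(gD⁵h_f/L)·ln[ε/(3.7D) + √(3.17ν²L/(gD³h_f))]
√(gD⁵h_f/L) = √(9.81·0.367⁵·4.44/774) = 0.01936
ε/(3.7D) = 9.57×10^-5; √(3.17ν²L/(gD³h_f)) = 1.67×10^-5
Q = -0.965·0.01936·ln(1.124×10^-4) = 0.1699 m³/s
Check: V = 1.61 m/s, Re = 1.19×10^6, f = 0.01612, h_f = 4.47 m ≈ 4.44 m ✓

Q ≈ 170 L/s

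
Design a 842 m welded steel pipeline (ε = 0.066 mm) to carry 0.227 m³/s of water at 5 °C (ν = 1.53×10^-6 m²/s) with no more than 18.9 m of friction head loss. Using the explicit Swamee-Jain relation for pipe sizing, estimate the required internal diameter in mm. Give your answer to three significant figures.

D ≈ 315 mm

Swamee-Jain (Type III): D = 0.66·[ε^1.25·(LQ²/(gh_f))^4.75 + ν·Q^9.4·(L/(gh_f))^5.2]^0.04
LQ²/(gh_f) = 0.2340; L/(gh_f) = 4.541
Term 1 = ε^1.25·(…)^4.75 = 6.00×10^-9; Term 2 = ν·Q^9.4·(…)^5.2 = 3.54×10^-9
D = 0.66·(6.00×10^-9 + 3.54×10^-9)^0.04 = 0.3153 m = 315 mm
Check: V = 2.91 m/s, Re = 5.99×10^5, f = 0.01537, h_f = 17.7 m ≈ 18.9 m ✓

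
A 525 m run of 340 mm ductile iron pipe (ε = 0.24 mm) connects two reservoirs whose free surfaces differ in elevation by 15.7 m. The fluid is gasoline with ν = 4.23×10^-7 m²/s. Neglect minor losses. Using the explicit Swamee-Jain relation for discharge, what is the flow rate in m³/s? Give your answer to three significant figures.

Swamee-Jain (Type II): Q = -0.965·√(gD⁵h_f/L)·ln[ε/(3.7D) + √(3.17ν²L/(gD³h_f))]
√(gD⁵h_f/L) = √(9.81·0.340⁵·15.7/525) = 0.03651
ε/(3.7D) = 1.91×10^-4; √(3.17ν²L/(gD³h_f)) = 7.01×10^-6
Q = -0.965·0.03651·ln(1.978×10^-4) = 0.3005 m³/s
Check: V = 3.31 m/s, Re = 2.66×10^6, f = 0.01828, h_f = 15.8 m ≈ 15.7 m ✓

Q ≈ 0.300 m³/s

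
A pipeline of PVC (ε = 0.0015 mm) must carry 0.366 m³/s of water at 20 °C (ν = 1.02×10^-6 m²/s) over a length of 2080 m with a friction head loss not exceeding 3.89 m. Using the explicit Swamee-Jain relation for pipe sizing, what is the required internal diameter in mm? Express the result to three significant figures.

Swamee-Jain (Type III): D = 0.66·[ε^1.25·(LQ²/(gh_f))^4.75 + ν·Q^9.4·(L/(gh_f))^5.2]^0.04
LQ²/(gh_f) = 7.301; L/(gh_f) = 54.51
Term 1 = ε^1.25·(…)^4.75 = 6.63×10^-4; Term 2 = ν·Q^9.4·(…)^5.2 = 0.0861
D = 0.66·(6.63×10^-4 + 0.0861)^0.04 = 0.5985 m = 599 mm
Check: V = 1.30 m/s, Re = 7.63×10^5, f = 0.01221, h_f = 3.66 m ≈ 3.89 m ✓

D ≈ 599 mm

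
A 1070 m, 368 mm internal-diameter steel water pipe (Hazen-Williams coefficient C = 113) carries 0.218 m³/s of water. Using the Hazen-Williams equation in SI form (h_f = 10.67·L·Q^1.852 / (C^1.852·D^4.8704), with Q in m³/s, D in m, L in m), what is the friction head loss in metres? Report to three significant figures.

h_f ≈ 13.9 m

h_f = 10.67·1070·0.218^1.852 / (113^1.852·0.368^4.8704) = 13.95 m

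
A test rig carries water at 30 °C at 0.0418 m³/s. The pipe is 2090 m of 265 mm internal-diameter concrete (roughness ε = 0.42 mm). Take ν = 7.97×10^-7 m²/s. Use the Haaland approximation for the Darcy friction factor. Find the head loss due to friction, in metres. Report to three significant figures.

V = 4Q/(πD²) = 4·0.0418/(π·0.265²) = 0.7579 m/s
Re = VD/ν = 0.7579·0.265/7.97×10^-7 = 2.52×10^5 → turbulent
ε/D = 0.42/265 = 0.00158
Haaland: f = 0.02282
h_f = f(L/D)V²/(2g) = 0.02282·(2090/0.265)·0.7579²/(2·9.81) = 5.268 m

h_f ≈ 5.27 m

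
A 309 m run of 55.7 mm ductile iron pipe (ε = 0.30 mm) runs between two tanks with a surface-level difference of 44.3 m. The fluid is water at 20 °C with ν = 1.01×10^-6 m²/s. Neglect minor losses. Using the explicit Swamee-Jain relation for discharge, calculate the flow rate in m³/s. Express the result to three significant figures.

Swamee-Jain (Type II): Q = -0.965·√(gD⁵h_f/L)·ln[ε/(3.7D) + √(3.17ν²L/(gD³h_f))]
√(gD⁵h_f/L) = √(9.81·0.0557⁵·44.3/309) = 8.684×10^-4
ε/(3.7D) = 0.00146; √(3.17ν²L/(gD³h_f)) = 1.15×10^-4
Q = -0.965·8.684×10^-4·ln(0.001571) = 0.005410 m³/s
Check: V = 2.22 m/s, Re = 1.22×10^5, f = 0.03202, h_f = 44.6 m ≈ 44.3 m ✓

Q ≈ 0.00541 m³/s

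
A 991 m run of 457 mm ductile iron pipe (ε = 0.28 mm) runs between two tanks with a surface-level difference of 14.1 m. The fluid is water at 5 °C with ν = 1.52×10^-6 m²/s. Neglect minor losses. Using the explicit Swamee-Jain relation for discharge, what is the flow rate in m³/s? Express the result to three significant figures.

Q ≈ 0.436 m³/s

Swamee-Jain (Type II): Q = -0.965·√(gD⁵h_f/L)·ln[ε/(3.7D) + √(3.17ν²L/(gD³h_f))]
√(gD⁵h_f/L) = √(9.81·0.457⁵·14.1/991) = 0.05275
ε/(3.7D) = 1.66×10^-4; √(3.17ν²L/(gD³h_f)) = 2.34×10^-5
Q = -0.965·0.05275·ln(1.890×10^-4) = 0.4364 m³/s
Check: V = 2.66 m/s, Re = 8.00×10^5, f = 0.01813, h_f = 14.2 m ≈ 14.1 m ✓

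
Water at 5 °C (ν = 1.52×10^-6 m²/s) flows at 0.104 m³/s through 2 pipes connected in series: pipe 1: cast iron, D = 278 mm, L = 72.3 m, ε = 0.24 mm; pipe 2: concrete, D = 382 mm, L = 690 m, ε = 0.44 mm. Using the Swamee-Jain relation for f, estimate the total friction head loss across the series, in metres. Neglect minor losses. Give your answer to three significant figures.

H ≈ 2.42 m

Pipe 1: V = 1.713 m/s, Re = 3.13×10^5, ε/D = 8.63×10^-4, f = 0.02012, h_1 = f(L/D)V²/2g = 0.7828 m
Pipe 2: V = 0.9074 m/s, Re = 2.28×10^5, ε/D = 0.00115, f = 0.02162, h_2 = f(L/D)V²/2g = 1.639 m
Series → Q common, losses add: H = Σh = 2.422 m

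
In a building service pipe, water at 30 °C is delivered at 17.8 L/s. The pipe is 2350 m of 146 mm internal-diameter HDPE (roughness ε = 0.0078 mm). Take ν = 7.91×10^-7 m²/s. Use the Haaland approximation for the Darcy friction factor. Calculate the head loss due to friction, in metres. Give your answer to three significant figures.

V = 4Q/(πD²) = 4·0.0178/(π·0.146²) = 1.063 m/s
Re = VD/ν = 1.063·0.146/7.91×10^-7 = 1.96×10^5 → turbulent
ε/D = 0.0078/146 = 5.34×10^-5
Haaland: f = 0.01591
h_f = f(L/D)V²/(2g) = 0.01591·(2350/0.146)·1.063²/(2·9.81) = 14.75 m

h_f ≈ 14.8 m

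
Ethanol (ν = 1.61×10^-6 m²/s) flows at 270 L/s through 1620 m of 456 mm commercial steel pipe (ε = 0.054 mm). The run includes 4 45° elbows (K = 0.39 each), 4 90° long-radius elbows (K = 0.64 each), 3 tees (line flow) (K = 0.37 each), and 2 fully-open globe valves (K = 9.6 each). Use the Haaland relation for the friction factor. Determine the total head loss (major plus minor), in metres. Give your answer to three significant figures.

H_L ≈ 10.6 m

V = 4Q/(πD²) = 1.653 m/s; V²/2g = 0.1393 m
Re = 4.68×10^5, ε/D = 1.18×10^-4 → f = 0.01457 (Haaland)
Major: h_f = f(L/D)·V²/2g = 0.01457·3553·0.1393 = 7.212 m
Minor: ΣK = 24.4; h_m = ΣK·V²/2g = 3.403 m
Total H_L = 7.212 + 3.403 = 10.62 m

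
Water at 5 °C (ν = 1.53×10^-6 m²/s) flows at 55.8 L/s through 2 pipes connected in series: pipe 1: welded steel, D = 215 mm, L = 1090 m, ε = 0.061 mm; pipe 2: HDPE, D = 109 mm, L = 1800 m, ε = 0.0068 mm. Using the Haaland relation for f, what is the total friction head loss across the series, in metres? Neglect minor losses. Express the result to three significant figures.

H ≈ 436 m

Pipe 1: V = 1.537 m/s, Re = 2.16×10^5, ε/D = 2.84×10^-4, f = 0.01726, h_1 = f(L/D)V²/2g = 10.53 m
Pipe 2: V = 5.980 m/s, Re = 4.26×10^5, ε/D = 6.24×10^-5, f = 0.01413, h_2 = f(L/D)V²/2g = 425.4 m
Series → Q common, losses add: H = Σh = 435.9 m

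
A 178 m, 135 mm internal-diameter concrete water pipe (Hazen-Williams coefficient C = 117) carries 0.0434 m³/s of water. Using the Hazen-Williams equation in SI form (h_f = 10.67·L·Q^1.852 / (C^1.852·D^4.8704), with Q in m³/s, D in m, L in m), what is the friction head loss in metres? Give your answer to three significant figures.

h_f ≈ 14.5 m

h_f = 10.67·178·0.0434^1.852 / (117^1.852·0.135^4.8704) = 14.47 m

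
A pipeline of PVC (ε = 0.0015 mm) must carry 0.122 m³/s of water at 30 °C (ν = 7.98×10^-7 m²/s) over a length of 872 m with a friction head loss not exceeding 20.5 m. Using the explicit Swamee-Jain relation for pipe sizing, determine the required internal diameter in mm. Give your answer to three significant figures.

Swamee-Jain (Type III): D = 0.66·[ε^1.25·(LQ²/(gh_f))^4.75 + ν·Q^9.4·(L/(gh_f))^5.2]^0.04
LQ²/(gh_f) = 0.06454; L/(gh_f) = 4.336
Term 1 = ε^1.25·(…)^4.75 = 1.17×10^-13; Term 2 = ν·Q^9.4·(…)^5.2 = 4.23×10^-12
D = 0.66·(1.17×10^-13 + 4.23×10^-12)^0.04 = 0.2318 m = 232 mm
Check: V = 2.89 m/s, Re = 8.40×10^5, f = 0.01210, h_f = 19.4 m ≈ 20.5 m ✓

D ≈ 232 mm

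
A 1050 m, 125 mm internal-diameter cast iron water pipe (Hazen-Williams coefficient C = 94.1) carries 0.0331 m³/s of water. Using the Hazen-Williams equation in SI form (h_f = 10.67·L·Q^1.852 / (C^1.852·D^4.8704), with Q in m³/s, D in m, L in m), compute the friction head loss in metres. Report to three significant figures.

h_f = 10.67·1050·0.0331^1.852 / (94.1^1.852·0.125^4.8704) = 112.6 m

h_f ≈ 113 m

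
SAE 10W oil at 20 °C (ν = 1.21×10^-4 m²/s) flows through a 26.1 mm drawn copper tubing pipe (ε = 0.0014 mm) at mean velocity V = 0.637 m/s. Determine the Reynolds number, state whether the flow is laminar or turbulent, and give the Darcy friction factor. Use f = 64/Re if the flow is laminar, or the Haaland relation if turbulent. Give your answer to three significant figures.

Re ≈ 137; laminar; f = 64/Re ≈ 0.466

Re = VD/ν = 0.6370·0.0261/1.21×10^-4 = 137
Re < 2300 → laminar → f = 64/Re = 0.4658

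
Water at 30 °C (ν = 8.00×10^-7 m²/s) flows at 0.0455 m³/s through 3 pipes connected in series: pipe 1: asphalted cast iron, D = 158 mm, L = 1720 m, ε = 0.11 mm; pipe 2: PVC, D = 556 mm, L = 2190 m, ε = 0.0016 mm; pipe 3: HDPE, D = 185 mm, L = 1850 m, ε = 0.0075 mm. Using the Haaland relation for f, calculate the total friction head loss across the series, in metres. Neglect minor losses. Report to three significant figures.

H ≈ 76.8 m

Pipe 1: V = 2.321 m/s, Re = 4.58×10^5, ε/D = 6.96×10^-4, f = 0.01878, h_1 = f(L/D)V²/2g = 56.11 m
Pipe 2: V = 0.1874 m/s, Re = 1.30×10^5, ε/D = 2.88×10^-6, f = 0.01689, h_2 = f(L/D)V²/2g = 0.1191 m
Pipe 3: V = 1.693 m/s, Re = 3.91×10^5, ε/D = 4.05×10^-5, f = 0.01407, h_3 = f(L/D)V²/2g = 20.55 m
Series → Q common, losses add: H = Σh = 76.78 m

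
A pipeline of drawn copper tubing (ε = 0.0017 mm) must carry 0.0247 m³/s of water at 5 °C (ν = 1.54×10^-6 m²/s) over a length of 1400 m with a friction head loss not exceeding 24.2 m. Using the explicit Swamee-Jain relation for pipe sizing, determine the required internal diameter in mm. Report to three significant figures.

Swamee-Jain (Type III): D = 0.66·[ε^1.25·(LQ²/(gh_f))^4.75 + ν·Q^9.4·(L/(gh_f))^5.2]^0.04
LQ²/(gh_f) = 0.003598; L/(gh_f) = 5.897
Term 1 = ε^1.25·(…)^4.75 = 1.51×10^-19; Term 2 = ν·Q^9.4·(…)^5.2 = 1.22×10^-17
D = 0.66·(1.51×10^-19 + 1.22×10^-17)^0.04 = 0.1391 m = 139 mm
Check: V = 1.63 m/s, Re = 1.47×10^5, f = 0.01660, h_f = 22.5 m ≈ 24.2 m ✓

D ≈ 139 mm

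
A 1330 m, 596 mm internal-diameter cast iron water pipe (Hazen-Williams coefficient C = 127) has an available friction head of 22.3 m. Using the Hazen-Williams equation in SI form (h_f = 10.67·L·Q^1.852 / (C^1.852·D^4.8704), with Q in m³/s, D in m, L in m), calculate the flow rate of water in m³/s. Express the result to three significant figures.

Rearranging: Q = [h_f·C^1.852·D^4.8704 / (10.67·L)]^(1/1.852)
Q = [22.3·127^1.852·0.596^4.8704 / (10.67·1330)]^0.540 = 0.9974 m³/s

Q ≈ 0.997 m³/s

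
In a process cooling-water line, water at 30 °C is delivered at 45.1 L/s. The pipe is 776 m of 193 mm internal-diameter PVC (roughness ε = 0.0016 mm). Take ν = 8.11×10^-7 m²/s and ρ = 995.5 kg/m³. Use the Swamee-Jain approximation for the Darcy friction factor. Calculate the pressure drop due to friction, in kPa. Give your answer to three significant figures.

Δp ≈ 66.4 kPa

V = 4Q/(πD²) = 4·0.0451/(π·0.193²) = 1.542 m/s
Re = VD/ν = 1.542·0.193/8.11×10^-7 = 3.67×10^5 → turbulent
ε/D = 0.0016/193 = 8.29×10^-6
Swamee-Jain: f = 0.01396
h_f = f(L/D)V²/(2g) = 0.01396·(776/0.193)·1.542²/(2·9.81) = 6.798 m
Δp = ρg·h_f = 995.5·9.81·6.798 = 66.38 kPa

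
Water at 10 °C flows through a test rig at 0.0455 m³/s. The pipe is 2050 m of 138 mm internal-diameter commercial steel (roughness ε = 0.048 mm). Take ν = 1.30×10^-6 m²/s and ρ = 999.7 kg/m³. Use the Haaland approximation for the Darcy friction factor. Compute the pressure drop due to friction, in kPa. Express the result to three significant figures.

V = 4Q/(πD²) = 4·0.0455/(π·0.138²) = 3.042 m/s
Re = VD/ν = 3.042·0.138/1.30×10^-6 = 3.23×10^5 → turbulent
ε/D = 0.048/138 = 3.48×10^-4
Haaland: f = 0.01703
h_f = f(L/D)V²/(2g) = 0.01703·(2050/0.138)·3.042²/(2·9.81) = 119.3 m
Δp = ρg·h_f = 999.7·9.81·119.3 = 1170 kPa

Δp ≈ 1170 kPa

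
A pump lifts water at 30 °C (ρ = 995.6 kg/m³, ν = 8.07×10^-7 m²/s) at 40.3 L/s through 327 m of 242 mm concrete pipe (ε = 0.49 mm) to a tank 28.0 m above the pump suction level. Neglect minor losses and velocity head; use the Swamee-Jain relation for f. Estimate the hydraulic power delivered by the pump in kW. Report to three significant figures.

V = 4Q/(πD²) = 0.8762 m/s; Re = 2.63×10^5; ε/D = 0.00202; f = 0.02433
h_f = f(L/D)V²/2g = 1.287 m
Total head H = z + h_f = 28.0 + 1.287 = 29.29 m
P_hyd = ρgQH = 995.6·9.81·0.0403·29.29 = 11.53 kW

P_hyd ≈ 11.5 kW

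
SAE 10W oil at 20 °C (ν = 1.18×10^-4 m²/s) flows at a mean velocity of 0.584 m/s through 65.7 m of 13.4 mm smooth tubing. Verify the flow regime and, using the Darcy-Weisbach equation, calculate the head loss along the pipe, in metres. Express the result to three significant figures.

Re = VD/ν = 0.584·0.01340/1.18×10^-4 = 66.3 → laminar (Re < 2300)
f = 64/Re = 0.9650
h_f = f(L/D)V²/(2g) = 0.9650·(65.7/0.01340)·0.584²/(2·9.81) = 82.25 m

h_f ≈ 82.2 m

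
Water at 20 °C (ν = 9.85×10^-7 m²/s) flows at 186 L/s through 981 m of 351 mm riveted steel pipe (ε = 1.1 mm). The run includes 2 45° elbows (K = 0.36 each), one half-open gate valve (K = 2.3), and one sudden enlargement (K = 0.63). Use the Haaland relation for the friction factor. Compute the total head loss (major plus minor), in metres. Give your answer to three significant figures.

V = 4Q/(πD²) = 1.922 m/s; V²/2g = 0.1883 m
Re = 6.85×10^5, ε/D = 0.00313 → f = 0.02672 (Haaland)
Major: h_f = f(L/D)·V²/2g = 0.02672·2795·0.1883 = 14.06 m
Minor: ΣK = 3.65; h_m = ΣK·V²/2g = 0.6874 m
Total H_L = 14.06 + 0.6874 = 14.75 m

H_L ≈ 14.7 m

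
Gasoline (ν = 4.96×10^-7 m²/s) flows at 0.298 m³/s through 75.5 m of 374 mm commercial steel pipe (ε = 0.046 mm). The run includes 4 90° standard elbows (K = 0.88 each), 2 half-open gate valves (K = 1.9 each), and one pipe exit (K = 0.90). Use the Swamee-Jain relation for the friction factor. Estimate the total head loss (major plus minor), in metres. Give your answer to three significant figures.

V = 4Q/(πD²) = 2.713 m/s; V²/2g = 0.3750 m
Re = 2.05×10^6, ε/D = 1.23×10^-4 → f = 0.01325 (Swamee-Jain)
Major: h_f = f(L/D)·V²/2g = 0.01325·201.9·0.3750 = 1.003 m
Minor: ΣK = 8.22; h_m = ΣK·V²/2g = 3.083 m
Total H_L = 1.003 + 3.083 = 4.086 m

H_L ≈ 4.09 m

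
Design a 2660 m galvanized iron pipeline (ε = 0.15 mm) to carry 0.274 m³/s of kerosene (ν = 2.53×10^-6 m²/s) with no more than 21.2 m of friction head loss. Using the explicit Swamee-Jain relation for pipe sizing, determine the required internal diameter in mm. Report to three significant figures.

D ≈ 429 mm

Swamee-Jain (Type III): D = 0.66·[ε^1.25·(LQ²/(gh_f))^4.75 + ν·Q^9.4·(L/(gh_f))^5.2]^0.04
LQ²/(gh_f) = 0.9602; L/(gh_f) = 12.79
Term 1 = ε^1.25·(…)^4.75 = 1.37×10^-5; Term 2 = ν·Q^9.4·(…)^5.2 = 7.48×10^-6
D = 0.66·(1.37×10^-5 + 7.48×10^-6)^0.04 = 0.4291 m = 429 mm
Check: V = 1.89 m/s, Re = 3.21×10^5, f = 0.01730, h_f = 19.6 m ≈ 21.2 m ✓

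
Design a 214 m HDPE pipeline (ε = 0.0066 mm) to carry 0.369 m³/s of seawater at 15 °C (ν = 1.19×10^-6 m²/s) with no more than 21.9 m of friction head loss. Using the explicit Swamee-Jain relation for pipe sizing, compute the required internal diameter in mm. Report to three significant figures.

Swamee-Jain (Type III): D = 0.66·[ε^1.25·(LQ²/(gh_f))^4.75 + ν·Q^9.4·(L/(gh_f))^5.2]^0.04
LQ²/(gh_f) = 0.1356; L/(gh_f) = 0.9961
Term 1 = ε^1.25·(…)^4.75 = 2.53×10^-11; Term 2 = ν·Q^9.4·(…)^5.2 = 9.93×10^-11
D = 0.66·(2.53×10^-11 + 9.93×10^-11)^0.04 = 0.2651 m = 265 mm
Check: V = 6.69 m/s, Re = 1.49×10^6, f = 0.01159, h_f = 21.3 m ≈ 21.9 m ✓

D ≈ 265 mm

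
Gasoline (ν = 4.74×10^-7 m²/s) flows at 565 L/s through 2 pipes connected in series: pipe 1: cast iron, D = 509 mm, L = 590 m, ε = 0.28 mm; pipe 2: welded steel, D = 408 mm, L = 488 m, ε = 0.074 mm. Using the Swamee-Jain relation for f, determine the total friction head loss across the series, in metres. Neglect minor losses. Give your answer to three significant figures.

H ≈ 23.6 m

Pipe 1: V = 2.777 m/s, Re = 2.98×10^6, ε/D = 5.50×10^-4, f = 0.01728, h_1 = f(L/D)V²/2g = 7.872 m
Pipe 2: V = 4.322 m/s, Re = 3.72×10^6, ε/D = 1.81×10^-4, f = 0.01383, h_2 = f(L/D)V²/2g = 15.75 m
Series → Q common, losses add: H = Σh = 23.62 m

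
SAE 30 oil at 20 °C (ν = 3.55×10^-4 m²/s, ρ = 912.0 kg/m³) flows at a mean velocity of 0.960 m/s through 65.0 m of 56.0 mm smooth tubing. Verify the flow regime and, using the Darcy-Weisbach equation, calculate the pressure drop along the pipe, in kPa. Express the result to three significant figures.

Δp ≈ 206 kPa

Re = VD/ν = 0.960·0.05600/3.55×10^-4 = 151 → laminar (Re < 2300)
f = 64/Re = 0.4226
h_f = f(L/D)V²/(2g) = 0.4226·(65.0/0.05600)·0.960²/(2·9.81) = 23.04 m
Δp = ρg·h_f = 912.0·9.81·23.04 = 206.1 kPa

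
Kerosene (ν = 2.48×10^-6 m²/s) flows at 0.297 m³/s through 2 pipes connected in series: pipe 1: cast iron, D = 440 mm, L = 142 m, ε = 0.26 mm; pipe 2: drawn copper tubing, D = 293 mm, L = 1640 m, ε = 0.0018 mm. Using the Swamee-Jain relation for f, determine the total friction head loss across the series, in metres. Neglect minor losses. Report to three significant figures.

Pipe 1: V = 1.953 m/s, Re = 3.47×10^5, ε/D = 5.91×10^-4, f = 0.01867, h_1 = f(L/D)V²/2g = 1.172 m
Pipe 2: V = 4.405 m/s, Re = 5.20×10^5, ε/D = 6.14×10^-6, f = 0.01310, h_2 = f(L/D)V²/2g = 72.51 m
Series → Q common, losses add: H = Σh = 73.68 m

H ≈ 73.7 m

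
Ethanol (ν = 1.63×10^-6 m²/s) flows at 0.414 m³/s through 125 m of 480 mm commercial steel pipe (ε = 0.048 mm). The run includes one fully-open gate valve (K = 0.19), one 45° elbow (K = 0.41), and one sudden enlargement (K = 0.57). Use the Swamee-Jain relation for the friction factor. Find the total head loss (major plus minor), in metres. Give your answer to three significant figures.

V = 4Q/(πD²) = 2.288 m/s; V²/2g = 0.2668 m
Re = 6.74×10^5, ε/D = 1.00×10^-4 → f = 0.01401 (Swamee-Jain)
Major: h_f = f(L/D)·V²/2g = 0.01401·260.4·0.2668 = 0.9732 m
Minor: ΣK = 1.17; h_m = ΣK·V²/2g = 0.3121 m
Total H_L = 0.9732 + 0.3121 = 1.285 m

H_L ≈ 1.29 m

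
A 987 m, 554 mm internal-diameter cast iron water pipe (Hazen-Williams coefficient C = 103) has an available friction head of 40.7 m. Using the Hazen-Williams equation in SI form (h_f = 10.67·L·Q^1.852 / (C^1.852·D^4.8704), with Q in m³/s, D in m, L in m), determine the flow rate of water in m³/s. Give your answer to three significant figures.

Q ≈ 1.09 m³/s

Rearranging: Q = [h_f·C^1.852·D^4.8704 / (10.67·L)]^(1/1.852)
Q = [40.7·103^1.852·0.554^4.8704 / (10.67·987)]^0.540 = 1.085 m³/s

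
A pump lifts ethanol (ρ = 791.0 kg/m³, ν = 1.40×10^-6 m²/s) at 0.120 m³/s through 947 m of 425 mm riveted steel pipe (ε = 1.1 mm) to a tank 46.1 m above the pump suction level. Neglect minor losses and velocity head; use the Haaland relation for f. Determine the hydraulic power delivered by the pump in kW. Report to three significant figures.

V = 4Q/(πD²) = 0.8459 m/s; Re = 2.57×10^5; ε/D = 0.00259; f = 0.02568
h_f = f(L/D)V²/2g = 2.087 m
Total head H = z + h_f = 46.1 + 2.087 = 48.19 m
P_hyd = ρgQH = 791.0·9.81·0.120·48.19 = 44.87 kW

P_hyd ≈ 44.9 kW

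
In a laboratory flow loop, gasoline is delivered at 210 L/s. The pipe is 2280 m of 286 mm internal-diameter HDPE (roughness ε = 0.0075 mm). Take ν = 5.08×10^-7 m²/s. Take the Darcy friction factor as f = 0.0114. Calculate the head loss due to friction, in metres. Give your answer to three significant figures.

h_f ≈ 49.5 m

V = 4Q/(πD²) = 4·0.210/(π·0.286²) = 3.269 m/s
h_f = f(L/D)V²/(2g) = 0.01140·(2280/0.286)·3.269²/(2·9.81) = 49.50 m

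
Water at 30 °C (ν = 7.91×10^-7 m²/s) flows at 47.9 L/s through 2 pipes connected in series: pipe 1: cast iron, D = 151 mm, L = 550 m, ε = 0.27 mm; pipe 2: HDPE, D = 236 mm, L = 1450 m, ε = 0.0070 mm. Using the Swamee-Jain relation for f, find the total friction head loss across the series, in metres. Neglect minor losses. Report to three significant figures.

H ≈ 36.3 m

Pipe 1: V = 2.675 m/s, Re = 5.11×10^5, ε/D = 0.00179, f = 0.02324, h_1 = f(L/D)V²/2g = 30.87 m
Pipe 2: V = 1.095 m/s, Re = 3.27×10^5, ε/D = 2.97×10^-5, f = 0.01451, h_2 = f(L/D)V²/2g = 5.447 m
Series → Q common, losses add: H = Σh = 36.32 m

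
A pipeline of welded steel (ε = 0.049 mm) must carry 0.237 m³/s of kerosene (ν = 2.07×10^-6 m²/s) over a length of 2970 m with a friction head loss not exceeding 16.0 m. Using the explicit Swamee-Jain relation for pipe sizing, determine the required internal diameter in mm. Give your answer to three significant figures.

D ≈ 426 mm

Swamee-Jain (Type III): D = 0.66·[ε^1.25·(LQ²/(gh_f))^4.75 + ν·Q^9.4·(L/(gh_f))^5.2]^0.04
LQ²/(gh_f) = 1.063; L/(gh_f) = 18.92
Term 1 = ε^1.25·(…)^4.75 = 5.48×10^-6; Term 2 = ν·Q^9.4·(…)^5.2 = 1.20×10^-5
D = 0.66·(5.48×10^-6 + 1.20×10^-5)^0.04 = 0.4258 m = 426 mm
Check: V = 1.66 m/s, Re = 3.42×10^5, f = 0.01531, h_f = 15.1 m ≈ 16.0 m ✓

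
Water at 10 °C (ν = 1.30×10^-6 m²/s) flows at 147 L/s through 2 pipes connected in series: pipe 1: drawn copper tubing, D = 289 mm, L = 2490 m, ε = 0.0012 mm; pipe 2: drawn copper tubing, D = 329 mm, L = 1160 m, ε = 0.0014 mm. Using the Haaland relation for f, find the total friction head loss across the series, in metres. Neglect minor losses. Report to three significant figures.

Pipe 1: V = 2.241 m/s, Re = 4.98×10^5, ε/D = 4.15×10^-6, f = 0.01312, h_1 = f(L/D)V²/2g = 28.93 m
Pipe 2: V = 1.729 m/s, Re = 4.38×10^5, ε/D = 4.26×10^-6, f = 0.01342, h_2 = f(L/D)V²/2g = 7.212 m
Series → Q common, losses add: H = Σh = 36.14 m

H ≈ 36.1 m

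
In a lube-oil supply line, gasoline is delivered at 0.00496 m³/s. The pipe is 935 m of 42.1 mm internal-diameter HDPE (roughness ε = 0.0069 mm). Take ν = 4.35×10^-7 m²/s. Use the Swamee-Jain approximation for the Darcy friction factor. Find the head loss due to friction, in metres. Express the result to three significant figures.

h_f ≈ 226 m

V = 4Q/(πD²) = 4·0.00496/(π·0.0421²) = 3.563 m/s
Re = VD/ν = 3.563·0.0421/4.35×10^-7 = 3.45×10^5 → turbulent
ε/D = 0.0069/42.1 = 1.64×10^-4
Swamee-Jain: f = 0.01575
h_f = f(L/D)V²/(2g) = 0.01575·(935/0.0421)·3.563²/(2·9.81) = 226.4 m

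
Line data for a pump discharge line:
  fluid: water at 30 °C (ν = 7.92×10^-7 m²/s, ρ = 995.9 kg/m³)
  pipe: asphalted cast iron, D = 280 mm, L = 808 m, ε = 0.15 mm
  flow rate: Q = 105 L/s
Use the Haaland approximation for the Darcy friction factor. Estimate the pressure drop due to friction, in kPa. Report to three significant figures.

Δp ≈ 73.8 kPa

V = 4Q/(πD²) = 4·0.105/(π·0.280²) = 1.705 m/s
Re = VD/ν = 1.705·0.280/7.92×10^-7 = 6.03×10^5 → turbulent
ε/D = 0.15/280 = 5.36×10^-4
Haaland: f = 0.01767
h_f = f(L/D)V²/(2g) = 0.01767·(808/0.280)·1.705²/(2·9.81) = 7.558 m
Δp = ρg·h_f = 995.9·9.81·7.558 = 73.84 kPa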